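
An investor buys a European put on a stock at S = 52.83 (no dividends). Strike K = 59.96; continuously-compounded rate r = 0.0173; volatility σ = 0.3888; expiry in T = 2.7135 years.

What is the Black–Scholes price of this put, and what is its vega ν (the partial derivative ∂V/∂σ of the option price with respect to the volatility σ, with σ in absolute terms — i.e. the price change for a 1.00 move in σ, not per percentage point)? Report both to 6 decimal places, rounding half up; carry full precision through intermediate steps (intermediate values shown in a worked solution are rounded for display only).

σ√T = 0.3888·√2.7135 = 0.640459
d₁ = (ln(S/K) + (r+σ²/2)T) / (σ√T) = (ln(52.83/59.96) + (0.0173+0.3888²/2)·2.7135) / 0.640459 = (-0.126598 + 0.252037) / 0.640459 = 0.195858
d₂ = d₁ − σ√T = 0.195858 − 0.640459 = -0.444601
e^{−rT} = e^{−0.0173·2.7135} = 0.954141
N(−d₁) = 0.422361,  N(−d₂) = 0.671696
Put price V = K·e^{−rT}·N(−d₂) − S·N(−d₁) = 38.427933 − 22.313319 = 16.114614
φ(d₁) = (1/√(2π))·e^{−d₁²/2} = 0.391363
ν = S·φ(d₁)·√T = 34.058520

price = 16.114614
ν = 34.058520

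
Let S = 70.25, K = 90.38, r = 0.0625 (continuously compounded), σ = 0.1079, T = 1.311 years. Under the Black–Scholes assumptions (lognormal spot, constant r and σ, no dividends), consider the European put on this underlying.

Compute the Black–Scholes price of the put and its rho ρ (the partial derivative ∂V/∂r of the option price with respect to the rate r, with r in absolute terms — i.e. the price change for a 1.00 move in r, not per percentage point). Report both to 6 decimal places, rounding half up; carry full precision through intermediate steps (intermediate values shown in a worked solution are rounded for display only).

price = 13.384298
ρ = -100.955476

σ√T = 0.1079·√1.311 = 0.123544
d₁ = (ln(S/K) + (r+σ²/2)T) / (σ√T) = (ln(70.25/90.38) + (0.0625+0.1079²/2)·1.311) / 0.123544 = (-0.251963 + 0.089569) / 0.123544 = -1.314456
d₂ = d₁ − σ√T = -1.314456 − 0.123544 = -1.438000
e^{−rT} = e^{−0.0625·1.311} = 0.921330
N(−d₁) = 0.905654,  N(−d₂) = 0.924783
Put price V = K·e^{−rT}·N(−d₂) − S·N(−d₁) = 77.006466 − 63.622168 = 13.384298
ρ = −K·T·e^{−rT}·N(−d₂) = -100.955476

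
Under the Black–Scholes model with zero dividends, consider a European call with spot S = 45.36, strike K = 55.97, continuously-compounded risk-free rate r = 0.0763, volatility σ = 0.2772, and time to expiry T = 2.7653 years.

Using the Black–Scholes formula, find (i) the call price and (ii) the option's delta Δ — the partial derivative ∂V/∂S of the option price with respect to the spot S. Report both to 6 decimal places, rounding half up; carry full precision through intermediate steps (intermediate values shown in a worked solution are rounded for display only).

price = 8.283273
Δ = 0.591821

σ√T = 0.2772·√2.7653 = 0.460961
d₁ = (ln(S/K) + (r+σ²/2)T) / (σ√T) = (ln(45.36/55.97) + (0.0763+0.2772²/2)·2.7653) / 0.460961 = (-0.210185 + 0.317235) / 0.460961 = 0.232232
d₂ = d₁ − σ√T = 0.232232 − 0.460961 = -0.228729
e^{−rT} = e^{−0.0763·2.7653} = 0.809780
N(d₁) = 0.591821,  N(d₂) = 0.409540
Call price V = S·N(d₁) − K·e^{−rT}·N(d₂) = 26.845000 − 18.561727 = 8.283273
Δ = N(d₁) = 0.591821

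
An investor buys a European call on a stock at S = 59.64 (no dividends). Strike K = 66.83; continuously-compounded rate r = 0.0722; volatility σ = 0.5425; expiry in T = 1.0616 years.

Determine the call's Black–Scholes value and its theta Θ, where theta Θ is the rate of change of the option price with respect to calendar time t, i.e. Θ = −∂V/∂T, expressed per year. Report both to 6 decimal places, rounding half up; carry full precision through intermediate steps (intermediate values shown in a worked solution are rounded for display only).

σ√T = 0.5425·√1.0616 = 0.558959
d₁ = (ln(S/K) + (r+σ²/2)T) / (σ√T) = (ln(59.64/66.83) + (0.0722+0.5425²/2)·1.0616) / 0.558959 = (-0.113826 + 0.232865) / 0.558959 = 0.212967
d₂ = d₁ − σ√T = 0.212967 − 0.558959 = -0.345993
e^{−rT} = e^{−0.0722·1.0616} = 0.926216
N(d₁) = 0.584324,  N(d₂) = 0.364674
Call price V = S·N(d₁) − K·e^{−rT}·N(d₂) = 34.849054 − 22.572975 = 12.276079
φ(d₁) = (1/√(2π))·e^{−d₁²/2} = 0.389997
Θ = −S·φ(d₁)·σ/(2√T) − r·K·e^{−rT}·N(d₂) = −6.123339 − 1.629769 = -7.753108

price = 12.276079
Θ = -7.753108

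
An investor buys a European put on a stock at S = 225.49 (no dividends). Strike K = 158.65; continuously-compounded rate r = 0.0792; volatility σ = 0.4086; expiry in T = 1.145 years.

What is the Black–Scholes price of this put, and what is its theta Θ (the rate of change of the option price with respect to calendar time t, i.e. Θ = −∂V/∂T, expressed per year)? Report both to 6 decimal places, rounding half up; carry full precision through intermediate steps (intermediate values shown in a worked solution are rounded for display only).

price = 6.343984
Θ = -5.604694

σ√T = 0.4086·√1.145 = 0.437221
d₁ = (ln(S/K) + (r+σ²/2)T) / (σ√T) = (ln(225.49/158.65) + (0.0792+0.4086²/2)·1.145) / 0.437221 = (0.351575 + 0.186265) / 0.437221 = 1.230134
d₂ = d₁ − σ√T = 1.230134 − 0.437221 = 0.792913
e^{−rT} = e^{−0.0792·1.145} = 0.913306
N(−d₁) = 0.109324,  N(−d₂) = 0.213914
Put price V = K·e^{−rT}·N(−d₂) − S·N(−d₁) = 30.995342 − 24.651357 = 6.343984
φ(d₁) = (1/√(2π))·e^{−d₁²/2} = 0.187205
Θ = −S·φ(d₁)·σ/(2√T) + r·K·e^{−rT}·N(−d₂) = −8.059525 + 2.454831 = -5.604694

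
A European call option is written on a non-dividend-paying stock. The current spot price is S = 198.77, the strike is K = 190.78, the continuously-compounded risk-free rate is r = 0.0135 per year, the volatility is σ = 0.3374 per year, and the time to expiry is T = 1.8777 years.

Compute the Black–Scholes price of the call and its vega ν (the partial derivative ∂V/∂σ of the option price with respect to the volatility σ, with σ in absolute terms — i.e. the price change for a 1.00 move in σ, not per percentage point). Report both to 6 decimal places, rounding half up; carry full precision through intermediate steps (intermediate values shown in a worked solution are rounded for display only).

price = 41.909400
ν = 101.293303

σ√T = 0.3374·√1.8777 = 0.462337
d₁ = (ln(S/K) + (r+σ²/2)T) / (σ√T) = (ln(198.77/190.78) + (0.0135+0.3374²/2)·1.8777) / 0.462337 = (0.041027 + 0.132226) / 0.462337 = 0.374736
d₂ = d₁ − σ√T = 0.374736 − 0.462337 = -0.087601
e^{−rT} = e^{−0.0135·1.8777} = 0.974970
N(d₁) = 0.646071,  N(d₂) = 0.465097
Call price V = S·N(d₁) − K·e^{−rT}·N(d₂) = 128.419616 − 86.510216 = 41.909400
φ(d₁) = (1/√(2π))·e^{−d₁²/2} = 0.371892
ν = S·φ(d₁)·√T = 101.293303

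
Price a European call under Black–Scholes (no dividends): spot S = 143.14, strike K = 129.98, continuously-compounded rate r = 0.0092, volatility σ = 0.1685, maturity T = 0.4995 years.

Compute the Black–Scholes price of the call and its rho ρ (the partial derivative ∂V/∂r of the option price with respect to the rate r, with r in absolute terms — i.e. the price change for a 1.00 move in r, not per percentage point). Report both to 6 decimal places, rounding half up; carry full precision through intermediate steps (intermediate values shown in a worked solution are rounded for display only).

σ√T = 0.1685·√0.4995 = 0.119088
d₁ = (ln(S/K) + (r+σ²/2)T) / (σ√T) = (ln(143.14/129.98) + (0.0092+0.1685²/2)·0.4995) / 0.119088 = (0.096443 + 0.011686) / 0.119088 = 0.907976
d₂ = d₁ − σ√T = 0.907976 − 0.119088 = 0.788888
e^{−rT} = e^{−0.0092·0.4995} = 0.995415
N(d₁) = 0.818055,  N(d₂) = 0.784911
Call price V = S·N(d₁) − K·e^{−rT}·N(d₂) = 117.096324 − 101.555005 = 15.541318
ρ = K·T·e^{−rT}·N(d₂) = 50.726725

price = 15.541318
ρ = 50.726725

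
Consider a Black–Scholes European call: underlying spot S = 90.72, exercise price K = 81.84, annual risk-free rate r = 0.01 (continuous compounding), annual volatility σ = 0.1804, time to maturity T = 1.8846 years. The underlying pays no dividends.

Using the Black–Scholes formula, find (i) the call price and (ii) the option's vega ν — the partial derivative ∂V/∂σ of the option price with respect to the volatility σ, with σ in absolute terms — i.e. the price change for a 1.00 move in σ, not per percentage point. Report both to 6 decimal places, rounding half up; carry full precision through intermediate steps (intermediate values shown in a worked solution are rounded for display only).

price = 14.624841
ν = 41.101571

σ√T = 0.1804·√1.8846 = 0.247654
d₁ = (ln(S/K) + (r+σ²/2)T) / (σ√T) = (ln(90.72/81.84) + (0.01+0.1804²/2)·1.8846) / 0.247654 = (0.103012 + 0.049512) / 0.247654 = 0.615875
d₂ = d₁ − σ√T = 0.615875 − 0.247654 = 0.368220
e^{−rT} = e^{−0.01·1.8846} = 0.981330
N(d₁) = 0.731011,  N(d₂) = 0.643645
Call price V = S·N(d₁) − K·e^{−rT}·N(d₂) = 66.317350 − 51.692509 = 14.624841
φ(d₁) = (1/√(2π))·e^{−d₁²/2} = 0.330024
ν = S·φ(d₁)·√T = 41.101571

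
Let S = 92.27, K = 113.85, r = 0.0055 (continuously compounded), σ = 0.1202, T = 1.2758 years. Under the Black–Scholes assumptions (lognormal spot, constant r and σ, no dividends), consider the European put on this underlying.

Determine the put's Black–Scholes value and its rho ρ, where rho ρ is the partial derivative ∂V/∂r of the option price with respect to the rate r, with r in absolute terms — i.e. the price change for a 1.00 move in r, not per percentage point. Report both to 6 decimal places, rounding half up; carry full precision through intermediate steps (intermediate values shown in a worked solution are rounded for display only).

price = 21.193086
ρ = -135.740264

σ√T = 0.1202·√1.2758 = 0.135767
d₁ = (ln(S/K) + (r+σ²/2)T) / (σ√T) = (ln(92.27/113.85) + (0.0055+0.1202²/2)·1.2758) / 0.135767 = (-0.210163 + 0.016233) / 0.135767 = -1.428394
d₂ = d₁ − σ√T = -1.428394 − 0.135767 = -1.564161
e^{−rT} = e^{−0.0055·1.2758} = 0.993008
N(−d₁) = 0.923411,  N(−d₂) = 0.941110
Put price V = K·e^{−rT}·N(−d₂) − S·N(−d₁) = 106.396193 − 85.203107 = 21.193086
ρ = −K·T·e^{−rT}·N(−d₂) = -135.740264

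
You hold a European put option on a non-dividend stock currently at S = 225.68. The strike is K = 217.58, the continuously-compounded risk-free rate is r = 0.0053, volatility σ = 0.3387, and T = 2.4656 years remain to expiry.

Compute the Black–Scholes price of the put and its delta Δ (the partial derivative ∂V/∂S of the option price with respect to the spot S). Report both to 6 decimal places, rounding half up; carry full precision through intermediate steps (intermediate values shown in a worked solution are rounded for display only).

price = 40.912700
Δ = -0.359717

σ√T = 0.3387·√2.4656 = 0.531835
d₁ = (ln(S/K) + (r+σ²/2)T) / (σ√T) = (ln(225.68/217.58) + (0.0053+0.3387²/2)·2.4656) / 0.531835 = (0.036551 + 0.154492) / 0.531835 = 0.359215
d₂ = d₁ − σ√T = 0.359215 − 0.531835 = -0.172619
e^{−rT} = e^{−0.0053·2.4656} = 0.987017
N(−d₁) = 0.359717,  N(−d₂) = 0.568525
Put price V = K·e^{−rT}·N(−d₂) − S·N(−d₁) = 122.093632 − 81.180932 = 40.912700
Δ = −N(−d₁) = -0.359717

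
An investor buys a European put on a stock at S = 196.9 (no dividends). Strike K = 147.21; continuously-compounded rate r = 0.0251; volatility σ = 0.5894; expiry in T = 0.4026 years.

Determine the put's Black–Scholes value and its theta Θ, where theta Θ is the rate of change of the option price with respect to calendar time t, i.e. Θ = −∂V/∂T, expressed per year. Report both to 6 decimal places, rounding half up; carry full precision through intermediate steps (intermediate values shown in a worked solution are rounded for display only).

price = 7.474622
Θ = -21.330671

σ√T = 0.5894·√0.4026 = 0.373979
d₁ = (ln(S/K) + (r+σ²/2)T) / (σ√T) = (ln(196.9/147.21) + (0.0251+0.5894²/2)·0.4026) / 0.373979 = (0.290836 + 0.080035) / 0.373979 = 0.991690
d₂ = d₁ − σ√T = 0.991690 − 0.373979 = 0.617712
e^{−rT} = e^{−0.0251·0.4026} = 0.989946
N(−d₁) = 0.160674,  N(−d₂) = 0.268383
Put price V = K·e^{−rT}·N(−d₂) − S·N(−d₁) = 39.111392 − 31.636770 = 7.474622
φ(d₁) = (1/√(2π))·e^{−d₁²/2} = 0.243981
Θ = −S·φ(d₁)·σ/(2√T) + r·K·e^{−rT}·N(−d₂) = −22.312367 + 0.981696 = -21.330671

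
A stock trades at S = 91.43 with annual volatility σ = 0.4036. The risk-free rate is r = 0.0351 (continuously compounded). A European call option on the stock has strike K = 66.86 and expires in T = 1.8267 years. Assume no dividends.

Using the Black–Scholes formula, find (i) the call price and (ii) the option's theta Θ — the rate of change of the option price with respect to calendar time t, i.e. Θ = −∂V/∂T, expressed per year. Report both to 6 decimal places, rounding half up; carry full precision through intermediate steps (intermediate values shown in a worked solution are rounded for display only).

price = 34.587494
Θ = -4.879571

σ√T = 0.4036·√1.8267 = 0.545487
d₁ = (ln(S/K) + (r+σ²/2)T) / (σ√T) = (ln(91.43/66.86) + (0.0351+0.4036²/2)·1.8267) / 0.545487 = (0.312973 + 0.212895) / 0.545487 = 0.964034
d₂ = d₁ − σ√T = 0.964034 − 0.545487 = 0.418546
e^{−rT} = e^{−0.0351·1.8267} = 0.937895
N(d₁) = 0.832485,  N(d₂) = 0.662226
Call price V = S·N(d₁) − K·e^{−rT}·N(d₂) = 76.114145 − 41.526651 = 34.587494
φ(d₁) = (1/√(2π))·e^{−d₁²/2} = 0.250670
Θ = −S·φ(d₁)·σ/(2√T) − r·K·e^{−rT}·N(d₂) = −3.421986 − 1.457585 = -4.879571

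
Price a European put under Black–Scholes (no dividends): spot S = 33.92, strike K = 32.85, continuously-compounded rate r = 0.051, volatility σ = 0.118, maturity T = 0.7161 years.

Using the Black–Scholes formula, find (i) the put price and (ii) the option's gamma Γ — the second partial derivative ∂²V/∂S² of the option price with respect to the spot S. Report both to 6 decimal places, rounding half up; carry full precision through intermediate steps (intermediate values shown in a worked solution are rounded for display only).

price = 0.477888
Γ = 0.089793

σ√T = 0.118·√0.7161 = 0.099855
d₁ = (ln(S/K) + (r+σ²/2)T) / (σ√T) = (ln(33.92/32.85) + (0.051+0.118²/2)·0.7161) / 0.099855 = (0.032053 + 0.041507) / 0.099855 = 0.736666
d₂ = d₁ − σ√T = 0.736666 − 0.099855 = 0.636812
e^{−rT} = e^{−0.051·0.7161} = 0.964138
N(−d₁) = 0.230663,  N(−d₂) = 0.262124
Put price V = K·e^{−rT}·N(−d₂) − S·N(−d₁) = 8.301965 − 7.824077 = 0.477888
φ(d₁) = (1/√(2π))·e^{−d₁²/2} = 0.304137
Γ = φ(d₁) / (S·σ·√T) = 0.089793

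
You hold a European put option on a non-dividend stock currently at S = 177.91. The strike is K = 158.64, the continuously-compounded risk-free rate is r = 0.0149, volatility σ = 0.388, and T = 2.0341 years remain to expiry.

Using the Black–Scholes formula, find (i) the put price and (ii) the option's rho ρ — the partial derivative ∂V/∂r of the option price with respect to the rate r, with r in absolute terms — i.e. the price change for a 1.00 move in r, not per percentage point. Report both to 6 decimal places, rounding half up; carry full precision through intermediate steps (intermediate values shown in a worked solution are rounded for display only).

σ√T = 0.388·√2.0341 = 0.553373
d₁ = (ln(S/K) + (r+σ²/2)T) / (σ√T) = (ln(177.91/158.64) + (0.0149+0.388²/2)·2.0341) / 0.553373 = (0.114640 + 0.183419) / 0.553373 = 0.538623
d₂ = d₁ − σ√T = 0.538623 − 0.553373 = -0.014750
e^{−rT} = e^{−0.0149·2.0341} = 0.970147
N(−d₁) = 0.295074,  N(−d₂) = 0.505884
Put price V = K·e^{−rT}·N(−d₂) − S·N(−d₁) = 77.857641 − 52.496547 = 25.361093
ρ = −K·T·e^{−rT}·N(−d₂) = -158.370227

price = 25.361093
ρ = -158.370227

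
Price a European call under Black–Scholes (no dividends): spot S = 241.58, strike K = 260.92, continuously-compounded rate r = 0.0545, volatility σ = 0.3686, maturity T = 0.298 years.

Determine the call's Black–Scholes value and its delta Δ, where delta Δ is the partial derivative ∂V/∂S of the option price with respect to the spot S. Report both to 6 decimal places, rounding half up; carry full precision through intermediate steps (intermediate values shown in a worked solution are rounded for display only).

σ√T = 0.3686·√0.298 = 0.201216
d₁ = (ln(S/K) + (r+σ²/2)T) / (σ√T) = (ln(241.58/260.92) + (0.0545+0.3686²/2)·0.298) / 0.201216 = (-0.077013 + 0.036485) / 0.201216 = -0.201416
d₂ = d₁ − σ√T = -0.201416 − 0.201216 = -0.402632
e^{−rT} = e^{−0.0545·0.298} = 0.983890
N(d₁) = 0.420187,  N(d₂) = 0.343609
Call price V = S·N(d₁) − K·e^{−rT}·N(d₂) = 101.508726 − 88.210259 = 13.298467
Δ = N(d₁) = 0.420187

price = 13.298467
Δ = 0.420187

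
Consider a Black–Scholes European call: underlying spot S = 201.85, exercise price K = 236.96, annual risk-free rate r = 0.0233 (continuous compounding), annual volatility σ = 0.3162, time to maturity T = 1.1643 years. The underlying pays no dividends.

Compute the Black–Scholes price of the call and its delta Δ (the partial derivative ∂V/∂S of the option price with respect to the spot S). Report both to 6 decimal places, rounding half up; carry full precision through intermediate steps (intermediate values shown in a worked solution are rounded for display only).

σ√T = 0.3162·√1.1643 = 0.341188
d₁ = (ln(S/K) + (r+σ²/2)T) / (σ√T) = (ln(201.85/236.96) + (0.0233+0.3162²/2)·1.1643) / 0.341188 = (-0.160367 + 0.085333) / 0.341188 = -0.219918
d₂ = d₁ − σ√T = -0.219918 − 0.341188 = -0.561107
e^{−rT} = e^{−0.0233·1.1643} = 0.973236
N(d₁) = 0.412967,  N(d₂) = 0.287362
Call price V = S·N(d₁) − K·e^{−rT}·N(d₂) = 83.357479 − 66.270982 = 17.086496
Δ = N(d₁) = 0.412967

price = 17.086496
Δ = 0.412967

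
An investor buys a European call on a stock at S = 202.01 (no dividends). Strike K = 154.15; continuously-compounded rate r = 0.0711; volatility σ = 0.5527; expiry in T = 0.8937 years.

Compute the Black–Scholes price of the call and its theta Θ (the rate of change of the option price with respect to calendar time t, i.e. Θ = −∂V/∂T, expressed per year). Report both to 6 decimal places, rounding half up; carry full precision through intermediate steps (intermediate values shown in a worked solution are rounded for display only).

σ√T = 0.5527·√0.8937 = 0.522499
d₁ = (ln(S/K) + (r+σ²/2)T) / (σ√T) = (ln(202.01/154.15) + (0.0711+0.5527²/2)·0.8937) / 0.522499 = (0.270391 + 0.200045) / 0.522499 = 0.900357
d₂ = d₁ − σ√T = 0.900357 − 0.522499 = 0.377858
e^{−rT} = e^{−0.0711·0.8937} = 0.938435
N(d₁) = 0.816035,  N(d₂) = 0.647232
Call price V = S·N(d₁) − K·e^{−rT}·N(d₂) = 164.847215 − 93.628403 = 71.218812
φ(d₁) = (1/√(2π))·e^{−d₁²/2} = 0.266000
Θ = −S·φ(d₁)·σ/(2√T) − r·K·e^{−rT}·N(d₂) = −15.707880 − 6.656979 = -22.364860

price = 71.218812
Θ = -22.364860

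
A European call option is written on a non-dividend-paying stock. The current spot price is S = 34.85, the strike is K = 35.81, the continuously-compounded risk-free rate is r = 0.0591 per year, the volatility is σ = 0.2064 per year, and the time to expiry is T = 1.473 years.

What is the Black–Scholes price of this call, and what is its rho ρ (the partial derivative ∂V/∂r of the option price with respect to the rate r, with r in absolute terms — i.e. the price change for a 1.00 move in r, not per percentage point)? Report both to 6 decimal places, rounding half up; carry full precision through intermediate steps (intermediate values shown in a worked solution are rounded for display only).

price = 4.480884
ρ = 26.365360

σ√T = 0.2064·√1.473 = 0.250502
d₁ = (ln(S/K) + (r+σ²/2)T) / (σ√T) = (ln(34.85/35.81) + (0.0591+0.2064²/2)·1.473) / 0.250502 = (-0.027174 + 0.118430) / 0.250502 = 0.364292
d₂ = d₁ − σ√T = 0.364292 − 0.250502 = 0.113790
e^{−rT} = e^{−0.0591·1.473} = 0.916627
N(d₁) = 0.642180,  N(d₂) = 0.545298
Call price V = S·N(d₁) − K·e^{−rT}·N(d₂) = 22.379974 − 17.899090 = 4.480884
ρ = K·T·e^{−rT}·N(d₂) = 26.365360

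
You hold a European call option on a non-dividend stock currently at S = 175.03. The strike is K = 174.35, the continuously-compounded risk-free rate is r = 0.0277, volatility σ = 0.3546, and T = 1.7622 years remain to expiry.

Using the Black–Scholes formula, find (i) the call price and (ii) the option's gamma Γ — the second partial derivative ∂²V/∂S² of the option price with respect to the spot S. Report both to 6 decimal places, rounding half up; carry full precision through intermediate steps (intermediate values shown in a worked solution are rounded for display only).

σ√T = 0.3546·√1.7622 = 0.470724
d₁ = (ln(S/K) + (r+σ²/2)T) / (σ√T) = (ln(175.03/174.35) + (0.0277+0.3546²/2)·1.7622) / 0.470724 = (0.003893 + 0.159603) / 0.470724 = 0.347329
d₂ = d₁ − σ√T = 0.347329 − 0.470724 = -0.123395
e^{−rT} = e^{−0.0277·1.7622} = 0.952359
N(d₁) = 0.635828,  N(d₂) = 0.450897
Call price V = S·N(d₁) − K·e^{−rT}·N(d₂) = 111.288960 − 74.868695 = 36.420265
φ(d₁) = (1/√(2π))·e^{−d₁²/2} = 0.375590
Γ = φ(d₁) / (S·σ·√T) = 0.004559

price = 36.420265
Γ = 0.004559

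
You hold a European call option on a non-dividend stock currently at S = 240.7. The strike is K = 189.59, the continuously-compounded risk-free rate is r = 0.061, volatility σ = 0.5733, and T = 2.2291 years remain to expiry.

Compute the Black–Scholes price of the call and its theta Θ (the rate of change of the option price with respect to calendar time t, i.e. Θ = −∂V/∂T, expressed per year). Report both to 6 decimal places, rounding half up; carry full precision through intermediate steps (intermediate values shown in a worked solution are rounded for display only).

σ√T = 0.5733·√2.2291 = 0.855947
d₁ = (ln(S/K) + (r+σ²/2)T) / (σ√T) = (ln(240.7/189.59) + (0.061+0.5733²/2)·2.2291) / 0.855947 = (0.238687 + 0.502297) / 0.855947 = 0.865691
d₂ = d₁ − σ√T = 0.865691 − 0.855947 = 0.009744
e^{−rT} = e^{−0.061·2.2291} = 0.872864
N(d₁) = 0.806670,  N(d₂) = 0.503887
Call price V = S·N(d₁) − K·e^{−rT}·N(d₂) = 194.165483 − 83.386453 = 110.779031
φ(d₁) = (1/√(2π))·e^{−d₁²/2} = 0.274268
Θ = −S·φ(d₁)·σ/(2√T) − r·K·e^{−rT}·N(d₂) = −12.674733 − 5.086574 = -17.761306

price = 110.779031
Θ = -17.761306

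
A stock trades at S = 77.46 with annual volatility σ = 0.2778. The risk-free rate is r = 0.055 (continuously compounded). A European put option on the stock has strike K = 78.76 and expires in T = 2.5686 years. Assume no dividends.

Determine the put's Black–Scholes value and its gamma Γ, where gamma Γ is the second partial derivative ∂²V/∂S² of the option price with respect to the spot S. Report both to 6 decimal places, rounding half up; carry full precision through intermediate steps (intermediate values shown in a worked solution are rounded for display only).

price = 8.798946
Γ = 0.010196

σ√T = 0.2778·√2.5686 = 0.445226
d₁ = (ln(S/K) + (r+σ²/2)T) / (σ√T) = (ln(77.46/78.76) + (0.055+0.2778²/2)·2.5686) / 0.445226 = (-0.016644 + 0.240386) / 0.445226 = 0.502537
d₂ = d₁ − σ√T = 0.502537 − 0.445226 = 0.057311
e^{−rT} = e^{−0.055·2.5686} = 0.868252
N(−d₁) = 0.307645,  N(−d₂) = 0.477149
Put price V = K·e^{−rT}·N(−d₂) − S·N(−d₁) = 32.629123 − 23.830176 = 8.798946
φ(d₁) = (1/√(2π))·e^{−d₁²/2} = 0.351618
Γ = φ(d₁) / (S·σ·√T) = 0.010196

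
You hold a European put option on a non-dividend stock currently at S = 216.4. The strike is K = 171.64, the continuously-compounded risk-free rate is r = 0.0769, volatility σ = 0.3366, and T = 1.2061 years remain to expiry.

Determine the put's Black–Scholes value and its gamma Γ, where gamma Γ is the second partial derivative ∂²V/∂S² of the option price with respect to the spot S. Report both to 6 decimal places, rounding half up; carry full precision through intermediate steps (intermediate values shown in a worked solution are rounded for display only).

σ√T = 0.3366·√1.2061 = 0.369663
d₁ = (ln(S/K) + (r+σ²/2)T) / (σ√T) = (ln(216.4/171.64) + (0.0769+0.3366²/2)·1.2061) / 0.369663 = (0.231729 + 0.161074) / 0.369663 = 1.062600
d₂ = d₁ − σ√T = 1.062600 − 0.369663 = 0.692937
e^{−rT} = e^{−0.0769·1.2061} = 0.911422
N(−d₁) = 0.143982,  N(−d₂) = 0.244175
Put price V = K·e^{−rT}·N(−d₂) − S·N(−d₁) = 38.197806 − 31.157643 = 7.040163
φ(d₁) = (1/√(2π))·e^{−d₁²/2} = 0.226843
Γ = φ(d₁) / (S·σ·√T) = 0.002836

price = 7.040163
Γ = 0.002836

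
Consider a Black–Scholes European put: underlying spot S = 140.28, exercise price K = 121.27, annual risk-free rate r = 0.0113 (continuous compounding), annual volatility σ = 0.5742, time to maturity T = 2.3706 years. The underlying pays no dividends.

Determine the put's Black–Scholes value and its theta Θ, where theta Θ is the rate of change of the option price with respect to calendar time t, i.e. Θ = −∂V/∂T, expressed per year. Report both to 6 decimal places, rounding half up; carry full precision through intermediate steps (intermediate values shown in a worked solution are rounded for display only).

price = 33.790608
Θ = -7.721672

σ√T = 0.5742·√2.3706 = 0.884082
d₁ = (ln(S/K) + (r+σ²/2)T) / (σ√T) = (ln(140.28/121.27) + (0.0113+0.5742²/2)·2.3706) / 0.884082 = (0.145621 + 0.417588) / 0.884082 = 0.637055
d₂ = d₁ − σ√T = 0.637055 − 0.884082 = -0.247026
e^{−rT} = e^{−0.0113·2.3706} = 0.973568
N(−d₁) = 0.262044,  N(−d₂) = 0.597556
Put price V = K·e^{−rT}·N(−d₂) − S·N(−d₁) = 70.550198 − 36.759590 = 33.790608
φ(d₁) = (1/√(2π))·e^{−d₁²/2} = 0.325674
Θ = −S·φ(d₁)·σ/(2√T) + r·K·e^{−rT}·N(−d₂) = −8.518889 + 0.797217 = -7.721672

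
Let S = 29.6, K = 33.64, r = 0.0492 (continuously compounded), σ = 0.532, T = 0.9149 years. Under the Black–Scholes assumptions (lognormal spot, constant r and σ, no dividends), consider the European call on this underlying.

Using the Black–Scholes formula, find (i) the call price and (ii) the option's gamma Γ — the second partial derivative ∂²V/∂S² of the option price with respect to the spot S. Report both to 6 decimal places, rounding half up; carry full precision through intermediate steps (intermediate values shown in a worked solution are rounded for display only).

σ√T = 0.532·√0.9149 = 0.508860
d₁ = (ln(S/K) + (r+σ²/2)T) / (σ√T) = (ln(29.6/33.64) + (0.0492+0.532²/2)·0.9149) / 0.508860 = (-0.127941 + 0.174482) / 0.508860 = 0.091461
d₂ = d₁ − σ√T = 0.091461 − 0.508860 = -0.417399
e^{−rT} = e^{−0.0492·0.9149} = 0.955985
N(d₁) = 0.536437,  N(d₂) = 0.338193
Call price V = S·N(d₁) − K·e^{−rT}·N(d₂) = 15.878533 − 10.876071 = 5.002461
φ(d₁) = (1/√(2π))·e^{−d₁²/2} = 0.397277
Γ = φ(d₁) / (S·σ·√T) = 0.026376

price = 5.002461
Γ = 0.026376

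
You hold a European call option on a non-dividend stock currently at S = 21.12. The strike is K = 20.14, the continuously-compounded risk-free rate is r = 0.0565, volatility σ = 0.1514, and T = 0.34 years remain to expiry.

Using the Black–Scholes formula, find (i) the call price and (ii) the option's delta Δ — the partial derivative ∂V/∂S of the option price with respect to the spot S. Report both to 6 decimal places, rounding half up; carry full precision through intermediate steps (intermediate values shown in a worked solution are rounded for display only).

σ√T = 0.1514·√0.34 = 0.088281
d₁ = (ln(S/K) + (r+σ²/2)T) / (σ√T) = (ln(21.12/20.14) + (0.0565+0.1514²/2)·0.34) / 0.088281 = (0.047513 + 0.023107) / 0.088281 = 0.799941
d₂ = d₁ − σ√T = 0.799941 − 0.088281 = 0.711661
e^{−rT} = e^{−0.0565·0.34} = 0.980973
N(d₁) = 0.788128,  N(d₂) = 0.761663
Call price V = S·N(d₁) − K·e^{−rT}·N(d₂) = 16.645255 − 15.048017 = 1.597238
Δ = N(d₁) = 0.788128

price = 1.597238
Δ = 0.788128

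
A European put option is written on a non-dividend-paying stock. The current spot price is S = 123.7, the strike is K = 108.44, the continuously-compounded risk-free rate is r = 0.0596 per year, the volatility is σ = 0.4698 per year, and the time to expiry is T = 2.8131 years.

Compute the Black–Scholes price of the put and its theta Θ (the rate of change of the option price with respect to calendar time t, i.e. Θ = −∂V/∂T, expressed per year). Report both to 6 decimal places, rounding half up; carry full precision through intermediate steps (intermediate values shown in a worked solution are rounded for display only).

σ√T = 0.4698·√2.8131 = 0.787963
d₁ = (ln(S/K) + (r+σ²/2)T) / (σ√T) = (ln(123.7/108.44) + (0.0596+0.4698²/2)·2.8131) / 0.787963 = (0.131662 + 0.478103) / 0.787963 = 0.773851
d₂ = d₁ − σ√T = 0.773851 − 0.787963 = -0.014112
e^{−rT} = e^{−0.0596·2.8131} = 0.845641
N(−d₁) = 0.219509,  N(−d₂) = 0.505630
Put price V = K·e^{−rT}·N(−d₂) − S·N(−d₁) = 46.366876 − 27.153324 = 19.213551
φ(d₁) = (1/√(2π))·e^{−d₁²/2} = 0.295714
Θ = −S·φ(d₁)·σ/(2√T) + r·K·e^{−rT}·N(−d₂) = −5.123097 + 2.763466 = -2.359632

price = 19.213551
Θ = -2.359632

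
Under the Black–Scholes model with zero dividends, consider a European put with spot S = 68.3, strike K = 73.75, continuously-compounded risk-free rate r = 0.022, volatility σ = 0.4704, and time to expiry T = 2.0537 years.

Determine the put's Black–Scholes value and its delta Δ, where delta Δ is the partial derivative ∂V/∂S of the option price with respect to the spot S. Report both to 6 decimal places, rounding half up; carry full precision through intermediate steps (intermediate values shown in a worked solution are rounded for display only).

σ√T = 0.4704·√2.0537 = 0.674118
d₁ = (ln(S/K) + (r+σ²/2)T) / (σ√T) = (ln(68.3/73.75) + (0.022+0.4704²/2)·2.0537) / 0.674118 = (-0.076771 + 0.272399) / 0.674118 = 0.290198
d₂ = d₁ − σ√T = 0.290198 − 0.674118 = -0.383920
e^{−rT} = e^{−0.022·2.0537} = 0.955824
N(−d₁) = 0.385832,  N(−d₂) = 0.649481
Put price V = K·e^{−rT}·N(−d₂) − S·N(−d₁) = 45.783238 − 26.352354 = 19.430884
Δ = −N(−d₁) = -0.385832

price = 19.430884
Δ = -0.385832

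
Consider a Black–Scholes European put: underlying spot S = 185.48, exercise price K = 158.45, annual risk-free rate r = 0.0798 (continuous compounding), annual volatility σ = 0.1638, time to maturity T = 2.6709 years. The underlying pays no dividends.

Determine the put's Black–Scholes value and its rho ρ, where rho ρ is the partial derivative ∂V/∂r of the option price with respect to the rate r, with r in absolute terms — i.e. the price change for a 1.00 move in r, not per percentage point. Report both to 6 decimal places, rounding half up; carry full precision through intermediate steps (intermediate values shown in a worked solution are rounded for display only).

σ√T = 0.1638·√2.6709 = 0.267697
d₁ = (ln(S/K) + (r+σ²/2)T) / (σ√T) = (ln(185.48/158.45) + (0.0798+0.1638²/2)·2.6709) / 0.267697 = (0.157508 + 0.248969) / 0.267697 = 1.518423
d₂ = d₁ − σ√T = 1.518423 − 0.267697 = 1.250726
e^{−rT} = e^{−0.0798·2.6709} = 0.808045
N(−d₁) = 0.064454,  N(−d₂) = 0.105517
Put price V = K·e^{−rT}·N(−d₂) − S·N(−d₁) = 13.509858 − 11.954912 = 1.554946
ρ = −K·T·e^{−rT}·N(−d₂) = -36.083479

price = 1.554946
ρ = -36.083479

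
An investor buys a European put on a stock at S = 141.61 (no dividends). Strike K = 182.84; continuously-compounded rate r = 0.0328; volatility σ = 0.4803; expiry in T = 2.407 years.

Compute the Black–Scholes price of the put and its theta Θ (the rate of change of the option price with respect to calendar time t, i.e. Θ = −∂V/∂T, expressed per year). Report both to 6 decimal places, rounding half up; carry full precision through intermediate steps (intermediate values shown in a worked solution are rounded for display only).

price = 59.991179
Θ = -4.625134

σ√T = 0.4803·√2.407 = 0.745162
d₁ = (ln(S/K) + (r+σ²/2)T) / (σ√T) = (ln(141.61/182.84) + (0.0328+0.4803²/2)·2.407) / 0.745162 = (-0.255535 + 0.356583) / 0.745162 = 0.135606
d₂ = d₁ − σ√T = 0.135606 − 0.745162 = -0.609556
e^{−rT} = e^{−0.0328·2.407} = 0.924086
N(−d₁) = 0.446067,  N(−d₂) = 0.728922
Put price V = K·e^{−rT}·N(−d₂) − S·N(−d₁) = 123.158666 − 63.167487 = 59.991179
φ(d₁) = (1/√(2π))·e^{−d₁²/2} = 0.395291
Θ = −S·φ(d₁)·σ/(2√T) + r·K·e^{−rT}·N(−d₂) = −8.664738 + 4.039604 = -4.625134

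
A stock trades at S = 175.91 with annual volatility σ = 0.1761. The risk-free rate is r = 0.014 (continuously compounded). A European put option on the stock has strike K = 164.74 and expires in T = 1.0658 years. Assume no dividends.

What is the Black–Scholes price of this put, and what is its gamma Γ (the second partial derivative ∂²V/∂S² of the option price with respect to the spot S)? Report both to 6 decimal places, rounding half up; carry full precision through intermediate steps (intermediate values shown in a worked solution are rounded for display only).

σ√T = 0.1761·√1.0658 = 0.181801
d₁ = (ln(S/K) + (r+σ²/2)T) / (σ√T) = (ln(175.91/164.74) + (0.014+0.1761²/2)·1.0658) / 0.181801 = (0.065604 + 0.031447) / 0.181801 = 0.533830
d₂ = d₁ − σ√T = 0.533830 − 0.181801 = 0.352029
e^{−rT} = e^{−0.014·1.0658} = 0.985190
N(−d₁) = 0.296729,  N(−d₂) = 0.362408
Put price V = K·e^{−rT}·N(−d₂) − S·N(−d₁) = 58.818911 − 52.197679 = 6.621231
φ(d₁) = (1/√(2π))·e^{−d₁²/2} = 0.345962
Γ = φ(d₁) / (S·σ·√T) = 0.010818

price = 6.621231
Γ = 0.010818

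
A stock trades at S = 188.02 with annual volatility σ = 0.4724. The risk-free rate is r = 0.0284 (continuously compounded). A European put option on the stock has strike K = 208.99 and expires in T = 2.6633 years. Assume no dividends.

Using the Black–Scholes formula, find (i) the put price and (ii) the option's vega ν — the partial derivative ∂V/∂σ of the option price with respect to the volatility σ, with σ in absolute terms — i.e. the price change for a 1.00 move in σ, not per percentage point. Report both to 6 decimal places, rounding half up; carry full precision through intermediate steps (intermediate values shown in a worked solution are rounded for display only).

σ√T = 0.4724·√2.6633 = 0.770939
d₁ = (ln(S/K) + (r+σ²/2)T) / (σ√T) = (ln(188.02/208.99) + (0.0284+0.4724²/2)·2.6633) / 0.770939 = (-0.105738 + 0.372811) / 0.770939 = 0.346426
d₂ = d₁ − σ√T = 0.346426 − 0.770939 = -0.424513
e^{−rT} = e^{−0.0284·2.6633} = 0.927152
N(−d₁) = 0.364511,  N(−d₂) = 0.664404
Put price V = K·e^{−rT}·N(−d₂) − S·N(−d₁) = 128.738615 − 68.535436 = 60.203178
φ(d₁) = (1/√(2π))·e^{−d₁²/2} = 0.375708
ν = S·φ(d₁)·√T = 115.282704

price = 60.203178
ν = 115.282704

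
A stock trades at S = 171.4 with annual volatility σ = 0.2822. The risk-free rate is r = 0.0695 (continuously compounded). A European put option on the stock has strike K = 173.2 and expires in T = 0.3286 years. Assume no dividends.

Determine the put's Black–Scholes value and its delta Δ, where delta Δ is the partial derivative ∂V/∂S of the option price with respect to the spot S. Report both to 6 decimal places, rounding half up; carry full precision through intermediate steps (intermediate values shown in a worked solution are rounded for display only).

σ√T = 0.2822·√0.3286 = 0.161767
d₁ = (ln(S/K) + (r+σ²/2)T) / (σ√T) = (ln(171.4/173.2) + (0.0695+0.2822²/2)·0.3286) / 0.161767 = (-0.010447 + 0.035922) / 0.161767 = 0.157480
d₂ = d₁ − σ√T = 0.157480 − 0.161767 = -0.004288
e^{−rT} = e^{−0.0695·0.3286} = 0.977421
N(−d₁) = 0.437433,  N(−d₂) = 0.501711
Put price V = K·e^{−rT}·N(−d₂) − S·N(−d₁) = 84.934249 − 74.976096 = 9.958153
Δ = −N(−d₁) = -0.437433

price = 9.958153
Δ = -0.437433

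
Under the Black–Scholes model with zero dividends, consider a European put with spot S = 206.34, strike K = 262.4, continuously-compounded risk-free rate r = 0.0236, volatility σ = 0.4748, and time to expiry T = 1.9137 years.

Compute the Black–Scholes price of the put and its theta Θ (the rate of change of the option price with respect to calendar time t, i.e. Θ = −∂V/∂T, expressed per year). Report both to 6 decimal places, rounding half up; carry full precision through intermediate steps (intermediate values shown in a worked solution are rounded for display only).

σ√T = 0.4748·√1.9137 = 0.656822
d₁ = (ln(S/K) + (r+σ²/2)T) / (σ√T) = (ln(206.34/262.4) + (0.0236+0.4748²/2)·1.9137) / 0.656822 = (-0.240345 + 0.260871) / 0.656822 = 0.031251
d₂ = d₁ − σ√T = 0.031251 − 0.656822 = -0.625571
e^{−rT} = e^{−0.0236·1.9137} = 0.955841
N(−d₁) = 0.487535,  N(−d₂) = 0.734202
Put price V = K·e^{−rT}·N(−d₂) − S·N(−d₁) = 184.147221 − 100.597940 = 83.549281
φ(d₁) = (1/√(2π))·e^{−d₁²/2} = 0.398748
Θ = −S·φ(d₁)·σ/(2√T) + r·K·e^{−rT}·N(−d₂) = −14.119692 + 4.345874 = -9.773817

price = 83.549281
Θ = -9.773817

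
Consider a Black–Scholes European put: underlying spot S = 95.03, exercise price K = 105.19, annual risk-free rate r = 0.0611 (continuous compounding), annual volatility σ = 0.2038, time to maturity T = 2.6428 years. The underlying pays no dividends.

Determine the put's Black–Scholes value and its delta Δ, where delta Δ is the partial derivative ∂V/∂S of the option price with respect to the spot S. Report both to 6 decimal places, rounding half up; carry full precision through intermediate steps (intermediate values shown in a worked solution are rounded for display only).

price = 9.573250
Δ = -0.364502

σ√T = 0.2038·√2.6428 = 0.331311
d₁ = (ln(S/K) + (r+σ²/2)T) / (σ√T) = (ln(95.03/105.19) + (0.0611+0.2038²/2)·2.6428) / 0.331311 = (-0.101576 + 0.216359) / 0.331311 = 0.346451
d₂ = d₁ − σ√T = 0.346451 − 0.331311 = 0.015139
e^{−rT} = e^{−0.0611·2.6428} = 0.850888
N(−d₁) = 0.364502,  N(−d₂) = 0.493960
Put price V = K·e^{−rT}·N(−d₂) − S·N(−d₁) = 44.211873 − 34.638623 = 9.573250
Δ = −N(−d₁) = -0.364502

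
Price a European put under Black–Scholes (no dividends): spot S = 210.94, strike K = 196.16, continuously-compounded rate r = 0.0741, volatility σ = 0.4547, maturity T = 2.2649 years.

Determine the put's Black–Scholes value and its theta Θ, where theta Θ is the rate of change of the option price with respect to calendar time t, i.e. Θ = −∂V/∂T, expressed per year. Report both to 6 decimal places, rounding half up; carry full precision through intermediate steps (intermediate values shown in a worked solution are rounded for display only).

price = 30.849145
Θ = -3.895595

σ√T = 0.4547·√2.2649 = 0.684305
d₁ = (ln(S/K) + (r+σ²/2)T) / (σ√T) = (ln(210.94/196.16) + (0.0741+0.4547²/2)·2.2649) / 0.684305 = (0.072643 + 0.401965) / 0.684305 = 0.693563
d₂ = d₁ − σ√T = 0.693563 − 0.684305 = 0.009259
e^{−rT} = e^{−0.0741·2.2649} = 0.845498
N(−d₁) = 0.243978,  N(−d₂) = 0.496306
Put price V = K·e^{−rT}·N(−d₂) − S·N(−d₁) = 82.313876 − 51.464731 = 30.849145
φ(d₁) = (1/√(2π))·e^{−d₁²/2} = 0.313658
Θ = −S·φ(d₁)·σ/(2√T) + r·K·e^{−rT}·N(−d₂) = −9.995053 + 6.099458 = -3.895595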